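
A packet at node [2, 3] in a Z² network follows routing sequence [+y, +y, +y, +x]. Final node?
(3, 6)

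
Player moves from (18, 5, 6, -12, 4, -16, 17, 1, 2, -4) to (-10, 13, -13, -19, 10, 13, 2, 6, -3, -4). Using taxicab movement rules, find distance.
122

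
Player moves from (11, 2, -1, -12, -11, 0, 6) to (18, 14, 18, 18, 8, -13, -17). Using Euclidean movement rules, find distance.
50.1298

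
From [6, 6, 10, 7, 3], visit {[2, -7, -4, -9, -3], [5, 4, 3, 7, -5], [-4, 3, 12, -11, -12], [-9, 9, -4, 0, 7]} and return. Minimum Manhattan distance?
194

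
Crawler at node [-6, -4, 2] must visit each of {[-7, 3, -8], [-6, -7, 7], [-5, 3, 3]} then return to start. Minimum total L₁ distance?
54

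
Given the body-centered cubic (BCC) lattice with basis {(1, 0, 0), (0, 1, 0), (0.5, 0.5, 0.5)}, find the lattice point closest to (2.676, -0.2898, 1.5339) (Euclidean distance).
(2.5, -0.5, 1.5)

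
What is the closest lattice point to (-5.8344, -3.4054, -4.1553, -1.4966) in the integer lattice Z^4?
(-6, -3, -4, -1)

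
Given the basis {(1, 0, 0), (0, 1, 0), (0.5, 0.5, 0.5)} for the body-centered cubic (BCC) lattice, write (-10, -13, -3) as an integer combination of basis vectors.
-7b₁ - 10b₂ - 6b₃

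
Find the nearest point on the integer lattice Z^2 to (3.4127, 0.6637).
(3, 1)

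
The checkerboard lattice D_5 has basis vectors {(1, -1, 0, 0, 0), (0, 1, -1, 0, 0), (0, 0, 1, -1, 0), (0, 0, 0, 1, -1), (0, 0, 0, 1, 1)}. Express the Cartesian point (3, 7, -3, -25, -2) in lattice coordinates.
3b₁ + 10b₂ + 7b₃ - 8b₄ - 10b₅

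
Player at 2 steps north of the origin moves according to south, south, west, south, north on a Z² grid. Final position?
(-1, 0)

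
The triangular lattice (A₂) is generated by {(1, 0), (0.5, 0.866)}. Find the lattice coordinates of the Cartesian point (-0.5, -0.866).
-b₂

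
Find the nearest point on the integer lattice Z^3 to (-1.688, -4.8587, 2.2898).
(-2, -5, 2)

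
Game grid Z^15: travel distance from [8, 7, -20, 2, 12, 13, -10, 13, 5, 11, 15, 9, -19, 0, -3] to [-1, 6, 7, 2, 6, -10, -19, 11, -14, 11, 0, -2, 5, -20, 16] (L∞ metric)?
27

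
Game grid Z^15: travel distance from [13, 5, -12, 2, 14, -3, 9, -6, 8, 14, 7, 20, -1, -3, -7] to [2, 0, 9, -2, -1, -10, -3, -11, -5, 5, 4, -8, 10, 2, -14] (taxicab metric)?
156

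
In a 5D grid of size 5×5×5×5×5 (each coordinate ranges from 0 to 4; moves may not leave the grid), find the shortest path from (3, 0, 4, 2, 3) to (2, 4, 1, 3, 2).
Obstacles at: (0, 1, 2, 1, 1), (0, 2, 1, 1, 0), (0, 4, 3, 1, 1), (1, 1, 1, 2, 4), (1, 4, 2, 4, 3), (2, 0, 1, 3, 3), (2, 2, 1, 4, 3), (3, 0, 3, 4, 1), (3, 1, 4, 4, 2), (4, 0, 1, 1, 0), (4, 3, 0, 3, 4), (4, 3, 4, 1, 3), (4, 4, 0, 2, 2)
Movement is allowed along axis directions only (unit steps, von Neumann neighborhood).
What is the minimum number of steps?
10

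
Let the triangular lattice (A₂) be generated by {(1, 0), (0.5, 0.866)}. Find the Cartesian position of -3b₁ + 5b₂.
(-0.5, 4.33)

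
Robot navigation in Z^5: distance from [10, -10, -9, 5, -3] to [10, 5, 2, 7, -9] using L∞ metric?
15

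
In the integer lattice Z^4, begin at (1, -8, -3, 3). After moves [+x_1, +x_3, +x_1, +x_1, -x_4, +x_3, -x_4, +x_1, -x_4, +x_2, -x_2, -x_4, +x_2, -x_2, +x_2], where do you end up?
(5, -7, -1, -1)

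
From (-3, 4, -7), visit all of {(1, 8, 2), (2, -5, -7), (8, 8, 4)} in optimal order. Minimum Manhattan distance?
46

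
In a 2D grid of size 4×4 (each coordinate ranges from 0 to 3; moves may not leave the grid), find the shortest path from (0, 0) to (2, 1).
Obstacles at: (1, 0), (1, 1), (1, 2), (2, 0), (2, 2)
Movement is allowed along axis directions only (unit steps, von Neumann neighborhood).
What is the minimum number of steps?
9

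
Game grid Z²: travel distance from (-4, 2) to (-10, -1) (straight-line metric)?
6.7082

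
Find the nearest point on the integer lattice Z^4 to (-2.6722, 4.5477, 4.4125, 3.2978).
(-3, 5, 4, 3)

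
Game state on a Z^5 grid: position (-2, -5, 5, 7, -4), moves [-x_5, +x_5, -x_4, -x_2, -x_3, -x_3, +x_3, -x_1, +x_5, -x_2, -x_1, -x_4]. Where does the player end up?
(-4, -7, 4, 5, -3)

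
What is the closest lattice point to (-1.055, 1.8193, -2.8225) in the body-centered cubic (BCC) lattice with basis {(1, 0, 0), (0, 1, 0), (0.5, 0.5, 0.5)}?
(-1, 2, -3)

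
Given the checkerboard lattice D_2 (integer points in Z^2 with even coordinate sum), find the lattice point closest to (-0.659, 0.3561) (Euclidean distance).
(-1, 1)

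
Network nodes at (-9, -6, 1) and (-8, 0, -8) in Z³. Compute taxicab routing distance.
16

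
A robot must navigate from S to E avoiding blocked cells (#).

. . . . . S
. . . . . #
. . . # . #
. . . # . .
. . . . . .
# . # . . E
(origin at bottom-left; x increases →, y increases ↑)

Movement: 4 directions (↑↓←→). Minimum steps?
7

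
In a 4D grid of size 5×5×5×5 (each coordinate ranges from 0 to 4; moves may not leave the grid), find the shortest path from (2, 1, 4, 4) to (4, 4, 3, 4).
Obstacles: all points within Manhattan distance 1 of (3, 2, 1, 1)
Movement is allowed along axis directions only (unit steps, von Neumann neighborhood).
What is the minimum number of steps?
6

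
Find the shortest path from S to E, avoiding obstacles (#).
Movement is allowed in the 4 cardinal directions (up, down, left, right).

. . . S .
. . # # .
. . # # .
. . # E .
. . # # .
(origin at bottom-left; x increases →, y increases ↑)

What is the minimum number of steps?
5
(one shortest path: (3, 4) → (4, 4) → (4, 3) → (4, 2) → (4, 1) → (3, 1))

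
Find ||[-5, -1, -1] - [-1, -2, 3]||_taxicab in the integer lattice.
9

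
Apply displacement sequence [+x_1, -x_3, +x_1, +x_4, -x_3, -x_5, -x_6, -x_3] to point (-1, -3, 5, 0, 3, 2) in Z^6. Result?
(1, -3, 2, 1, 2, 1)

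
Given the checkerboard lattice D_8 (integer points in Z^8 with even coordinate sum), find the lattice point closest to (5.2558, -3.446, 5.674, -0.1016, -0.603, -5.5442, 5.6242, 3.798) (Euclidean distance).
(5, -3, 6, 0, -1, -5, 6, 4)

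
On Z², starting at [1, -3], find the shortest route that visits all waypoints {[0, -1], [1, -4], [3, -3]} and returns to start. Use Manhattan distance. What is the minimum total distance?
12
(one optimal route: (1, -3) → (0, -1) → (1, -4) → (3, -3) → (1, -3))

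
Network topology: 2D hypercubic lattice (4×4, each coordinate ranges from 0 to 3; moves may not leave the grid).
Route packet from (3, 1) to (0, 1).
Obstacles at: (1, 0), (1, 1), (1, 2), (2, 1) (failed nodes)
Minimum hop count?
7
(one shortest path: (3, 1) → (3, 2) → (2, 2) → (2, 3) → (1, 3) → (0, 3) → (0, 2) → (0, 1))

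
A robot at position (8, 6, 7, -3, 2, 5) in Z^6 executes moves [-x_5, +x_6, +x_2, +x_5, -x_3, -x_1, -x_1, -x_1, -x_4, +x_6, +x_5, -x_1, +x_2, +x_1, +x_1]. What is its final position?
(6, 8, 6, -4, 3, 7)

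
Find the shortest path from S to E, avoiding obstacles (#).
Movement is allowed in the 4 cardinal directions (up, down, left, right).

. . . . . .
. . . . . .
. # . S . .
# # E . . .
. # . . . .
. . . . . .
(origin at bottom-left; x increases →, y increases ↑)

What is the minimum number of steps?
2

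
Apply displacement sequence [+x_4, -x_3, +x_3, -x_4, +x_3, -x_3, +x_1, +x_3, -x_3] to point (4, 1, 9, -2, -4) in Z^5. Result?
(5, 1, 9, -2, -4)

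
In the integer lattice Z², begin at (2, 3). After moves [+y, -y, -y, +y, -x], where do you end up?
(1, 3)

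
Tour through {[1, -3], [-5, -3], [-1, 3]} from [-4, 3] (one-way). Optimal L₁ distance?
17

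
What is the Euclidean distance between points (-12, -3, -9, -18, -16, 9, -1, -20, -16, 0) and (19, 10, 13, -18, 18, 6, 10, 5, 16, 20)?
70.3491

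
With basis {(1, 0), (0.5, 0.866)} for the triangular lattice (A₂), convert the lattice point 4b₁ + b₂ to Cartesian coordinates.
(4.5, 0.866)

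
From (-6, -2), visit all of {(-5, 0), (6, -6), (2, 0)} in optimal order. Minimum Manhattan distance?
20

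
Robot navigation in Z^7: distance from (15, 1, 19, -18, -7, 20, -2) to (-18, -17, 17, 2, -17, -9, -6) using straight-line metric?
52.6688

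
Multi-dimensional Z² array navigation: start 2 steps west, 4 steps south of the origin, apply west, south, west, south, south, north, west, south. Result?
(-5, -7)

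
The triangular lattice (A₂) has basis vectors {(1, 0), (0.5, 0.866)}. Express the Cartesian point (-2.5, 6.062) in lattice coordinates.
-6b₁ + 7b₂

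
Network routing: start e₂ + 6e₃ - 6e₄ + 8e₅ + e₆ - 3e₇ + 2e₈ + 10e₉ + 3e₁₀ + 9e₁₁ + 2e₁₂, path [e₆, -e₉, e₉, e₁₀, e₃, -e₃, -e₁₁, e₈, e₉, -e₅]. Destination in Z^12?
(0, 1, 6, -6, 7, 2, -3, 3, 11, 4, 8, 2)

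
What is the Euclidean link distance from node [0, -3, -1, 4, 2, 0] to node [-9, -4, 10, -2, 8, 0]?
16.5831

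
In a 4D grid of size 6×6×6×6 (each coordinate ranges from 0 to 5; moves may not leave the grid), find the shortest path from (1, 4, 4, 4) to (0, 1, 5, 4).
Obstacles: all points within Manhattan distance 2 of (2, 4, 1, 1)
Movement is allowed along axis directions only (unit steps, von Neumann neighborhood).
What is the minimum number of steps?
5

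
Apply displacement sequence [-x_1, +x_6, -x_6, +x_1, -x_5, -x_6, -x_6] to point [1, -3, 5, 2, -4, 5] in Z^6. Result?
(1, -3, 5, 2, -5, 3)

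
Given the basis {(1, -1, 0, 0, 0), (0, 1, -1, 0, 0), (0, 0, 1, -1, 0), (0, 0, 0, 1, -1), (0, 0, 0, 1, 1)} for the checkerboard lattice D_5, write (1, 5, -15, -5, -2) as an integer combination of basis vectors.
b₁ + 6b₂ - 9b₃ - 6b₄ - 8b₅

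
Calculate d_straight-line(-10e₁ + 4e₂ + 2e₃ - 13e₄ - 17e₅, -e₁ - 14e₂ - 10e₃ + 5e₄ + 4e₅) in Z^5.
36.2491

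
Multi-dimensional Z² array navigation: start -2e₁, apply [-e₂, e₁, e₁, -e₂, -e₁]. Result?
(-1, -2)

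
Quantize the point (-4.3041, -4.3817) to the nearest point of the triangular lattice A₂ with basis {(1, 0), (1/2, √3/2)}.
(-4.5, -4.33)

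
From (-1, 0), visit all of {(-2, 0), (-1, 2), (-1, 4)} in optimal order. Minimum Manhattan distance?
6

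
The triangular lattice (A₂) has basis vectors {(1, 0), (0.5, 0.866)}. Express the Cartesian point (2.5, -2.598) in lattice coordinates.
4b₁ - 3b₂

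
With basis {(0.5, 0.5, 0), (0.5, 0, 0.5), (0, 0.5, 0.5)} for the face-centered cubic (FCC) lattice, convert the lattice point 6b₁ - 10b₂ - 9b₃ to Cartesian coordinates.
(-2, -1.5, -9.5)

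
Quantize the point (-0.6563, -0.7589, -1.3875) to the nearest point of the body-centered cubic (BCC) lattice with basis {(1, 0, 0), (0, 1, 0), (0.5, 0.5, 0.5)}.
(-0.5, -0.5, -1.5)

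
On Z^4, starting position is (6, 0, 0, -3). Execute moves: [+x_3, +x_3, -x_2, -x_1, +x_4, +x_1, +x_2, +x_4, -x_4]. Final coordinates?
(6, 0, 2, -2)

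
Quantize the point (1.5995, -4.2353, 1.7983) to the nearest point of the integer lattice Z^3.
(2, -4, 2)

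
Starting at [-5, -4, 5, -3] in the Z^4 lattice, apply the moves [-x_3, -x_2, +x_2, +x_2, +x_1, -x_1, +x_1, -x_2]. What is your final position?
(-4, -4, 4, -3)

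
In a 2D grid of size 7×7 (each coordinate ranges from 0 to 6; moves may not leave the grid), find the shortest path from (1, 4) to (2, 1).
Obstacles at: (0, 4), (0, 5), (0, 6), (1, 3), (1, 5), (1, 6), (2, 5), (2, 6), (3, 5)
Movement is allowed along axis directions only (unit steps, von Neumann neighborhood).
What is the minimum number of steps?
4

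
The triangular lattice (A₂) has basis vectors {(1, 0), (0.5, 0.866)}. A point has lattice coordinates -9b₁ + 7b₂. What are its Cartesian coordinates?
(-5.5, 6.062)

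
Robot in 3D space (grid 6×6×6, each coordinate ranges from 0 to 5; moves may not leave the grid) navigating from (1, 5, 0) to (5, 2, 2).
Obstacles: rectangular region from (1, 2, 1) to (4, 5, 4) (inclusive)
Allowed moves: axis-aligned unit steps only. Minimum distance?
9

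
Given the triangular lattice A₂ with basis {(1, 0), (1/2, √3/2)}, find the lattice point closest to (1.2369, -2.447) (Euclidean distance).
(1.5, -2.598)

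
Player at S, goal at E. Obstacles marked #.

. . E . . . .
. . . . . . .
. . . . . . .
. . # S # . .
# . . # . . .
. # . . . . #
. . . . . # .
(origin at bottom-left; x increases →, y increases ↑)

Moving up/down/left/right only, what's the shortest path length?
4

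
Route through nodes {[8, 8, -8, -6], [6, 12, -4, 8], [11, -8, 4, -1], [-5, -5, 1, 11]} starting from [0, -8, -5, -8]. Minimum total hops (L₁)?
121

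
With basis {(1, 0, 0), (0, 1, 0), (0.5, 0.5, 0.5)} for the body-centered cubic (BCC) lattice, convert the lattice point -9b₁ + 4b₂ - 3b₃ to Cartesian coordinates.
(-10.5, 2.5, -1.5)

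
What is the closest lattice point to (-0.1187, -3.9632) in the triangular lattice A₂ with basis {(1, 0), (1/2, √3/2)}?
(0, -3.464)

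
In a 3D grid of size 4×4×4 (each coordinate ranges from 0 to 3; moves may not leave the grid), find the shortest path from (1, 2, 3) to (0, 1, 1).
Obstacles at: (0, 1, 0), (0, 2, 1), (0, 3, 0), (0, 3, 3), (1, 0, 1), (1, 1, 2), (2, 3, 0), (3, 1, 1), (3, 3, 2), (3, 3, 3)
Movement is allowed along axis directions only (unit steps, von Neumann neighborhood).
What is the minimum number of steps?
4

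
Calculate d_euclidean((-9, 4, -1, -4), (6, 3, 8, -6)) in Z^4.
17.6352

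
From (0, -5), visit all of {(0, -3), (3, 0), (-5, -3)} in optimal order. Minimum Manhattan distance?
18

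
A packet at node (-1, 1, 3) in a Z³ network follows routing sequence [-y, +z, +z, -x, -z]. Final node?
(-2, 0, 4)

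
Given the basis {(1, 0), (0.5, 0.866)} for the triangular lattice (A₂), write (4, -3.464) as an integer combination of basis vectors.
6b₁ - 4b₂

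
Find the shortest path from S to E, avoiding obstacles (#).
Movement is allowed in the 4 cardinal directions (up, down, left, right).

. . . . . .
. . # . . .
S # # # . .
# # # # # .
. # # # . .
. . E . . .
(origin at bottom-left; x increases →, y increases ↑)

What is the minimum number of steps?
15
(one shortest path: (0, 3) → (0, 4) → (1, 4) → (1, 5) → (2, 5) → (3, 5) → (4, 5) → (5, 5) → (5, 4) → (5, 3) → (5, 2) → (5, 1) → (4, 1) → (4, 0) → (3, 0) → (2, 0))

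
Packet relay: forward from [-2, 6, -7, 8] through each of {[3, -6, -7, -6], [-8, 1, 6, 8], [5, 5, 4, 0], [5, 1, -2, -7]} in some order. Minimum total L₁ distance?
83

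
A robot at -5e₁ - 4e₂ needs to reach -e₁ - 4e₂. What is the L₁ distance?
4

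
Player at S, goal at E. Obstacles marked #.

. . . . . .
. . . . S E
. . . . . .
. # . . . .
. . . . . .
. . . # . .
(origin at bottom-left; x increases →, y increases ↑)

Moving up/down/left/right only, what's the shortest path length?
1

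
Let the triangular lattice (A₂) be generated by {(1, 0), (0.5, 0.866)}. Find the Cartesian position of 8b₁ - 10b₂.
(3, -8.66)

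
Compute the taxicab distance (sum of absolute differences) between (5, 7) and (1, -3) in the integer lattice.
14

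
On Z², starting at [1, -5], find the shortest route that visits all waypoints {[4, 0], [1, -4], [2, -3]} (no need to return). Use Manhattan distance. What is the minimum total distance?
8
(one optimal route: (1, -5) → (1, -4) → (2, -3) → (4, 0))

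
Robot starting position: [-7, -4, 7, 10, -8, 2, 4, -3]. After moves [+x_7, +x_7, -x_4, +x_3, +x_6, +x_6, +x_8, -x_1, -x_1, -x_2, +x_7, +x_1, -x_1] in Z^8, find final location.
(-9, -5, 8, 9, -8, 4, 7, -2)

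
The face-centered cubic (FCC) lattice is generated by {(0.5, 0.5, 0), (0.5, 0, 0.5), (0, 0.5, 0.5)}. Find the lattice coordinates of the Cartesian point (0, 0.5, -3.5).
4b₁ - 4b₂ - 3b₃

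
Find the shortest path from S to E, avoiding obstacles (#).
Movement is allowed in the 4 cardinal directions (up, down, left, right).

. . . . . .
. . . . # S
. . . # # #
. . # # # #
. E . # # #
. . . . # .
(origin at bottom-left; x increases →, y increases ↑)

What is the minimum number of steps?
9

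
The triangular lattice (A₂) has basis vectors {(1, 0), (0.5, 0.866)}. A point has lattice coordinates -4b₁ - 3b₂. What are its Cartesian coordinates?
(-5.5, -2.598)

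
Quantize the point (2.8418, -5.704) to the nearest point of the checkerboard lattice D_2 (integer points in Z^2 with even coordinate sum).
(3, -5)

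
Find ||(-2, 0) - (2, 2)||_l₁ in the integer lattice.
6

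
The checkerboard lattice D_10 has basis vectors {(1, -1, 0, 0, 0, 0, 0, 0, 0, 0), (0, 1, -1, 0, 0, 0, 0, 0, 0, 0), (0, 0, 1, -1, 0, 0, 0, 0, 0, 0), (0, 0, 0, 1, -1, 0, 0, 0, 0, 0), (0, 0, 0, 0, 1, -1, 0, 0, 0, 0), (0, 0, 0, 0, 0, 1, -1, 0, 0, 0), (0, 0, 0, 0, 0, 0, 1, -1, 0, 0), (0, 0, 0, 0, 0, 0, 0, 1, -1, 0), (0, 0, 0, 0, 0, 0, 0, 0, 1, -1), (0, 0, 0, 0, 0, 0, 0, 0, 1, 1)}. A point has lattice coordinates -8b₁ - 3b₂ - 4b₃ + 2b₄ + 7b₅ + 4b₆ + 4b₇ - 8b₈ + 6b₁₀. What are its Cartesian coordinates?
(-8, 5, -1, 6, 5, -3, 0, -12, 14, 6)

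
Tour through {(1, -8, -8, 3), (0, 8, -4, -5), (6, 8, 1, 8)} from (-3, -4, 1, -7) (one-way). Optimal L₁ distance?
80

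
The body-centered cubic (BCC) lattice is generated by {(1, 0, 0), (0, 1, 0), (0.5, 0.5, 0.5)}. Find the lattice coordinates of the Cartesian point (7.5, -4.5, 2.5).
5b₁ - 7b₂ + 5b₃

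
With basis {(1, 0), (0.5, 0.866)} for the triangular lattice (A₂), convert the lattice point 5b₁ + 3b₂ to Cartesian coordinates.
(6.5, 2.598)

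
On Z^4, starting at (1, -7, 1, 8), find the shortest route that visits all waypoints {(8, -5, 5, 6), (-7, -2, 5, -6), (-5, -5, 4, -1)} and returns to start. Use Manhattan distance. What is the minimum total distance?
76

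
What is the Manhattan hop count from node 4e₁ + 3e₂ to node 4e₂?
5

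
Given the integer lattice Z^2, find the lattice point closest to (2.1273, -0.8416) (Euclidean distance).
(2, -1)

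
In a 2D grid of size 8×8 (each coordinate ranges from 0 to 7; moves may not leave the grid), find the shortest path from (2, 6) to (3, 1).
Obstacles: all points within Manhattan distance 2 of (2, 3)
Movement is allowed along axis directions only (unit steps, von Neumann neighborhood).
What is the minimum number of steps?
10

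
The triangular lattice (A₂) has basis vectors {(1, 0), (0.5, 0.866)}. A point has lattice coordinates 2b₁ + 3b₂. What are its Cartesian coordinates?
(3.5, 2.598)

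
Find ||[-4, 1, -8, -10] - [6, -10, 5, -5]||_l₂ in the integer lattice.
20.3715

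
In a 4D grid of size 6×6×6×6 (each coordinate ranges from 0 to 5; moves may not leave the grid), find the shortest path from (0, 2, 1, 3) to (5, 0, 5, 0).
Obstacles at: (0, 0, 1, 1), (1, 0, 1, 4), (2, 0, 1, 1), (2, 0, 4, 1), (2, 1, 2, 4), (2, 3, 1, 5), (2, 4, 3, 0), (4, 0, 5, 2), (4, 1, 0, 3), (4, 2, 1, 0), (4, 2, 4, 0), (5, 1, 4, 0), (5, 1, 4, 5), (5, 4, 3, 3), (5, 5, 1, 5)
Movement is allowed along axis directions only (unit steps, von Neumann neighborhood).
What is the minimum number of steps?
14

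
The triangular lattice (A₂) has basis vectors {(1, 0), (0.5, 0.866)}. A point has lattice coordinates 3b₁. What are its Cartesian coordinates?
(3, 0)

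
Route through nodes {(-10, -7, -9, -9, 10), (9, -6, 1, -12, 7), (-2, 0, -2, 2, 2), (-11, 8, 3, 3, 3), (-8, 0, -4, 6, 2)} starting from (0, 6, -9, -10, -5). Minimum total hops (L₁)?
148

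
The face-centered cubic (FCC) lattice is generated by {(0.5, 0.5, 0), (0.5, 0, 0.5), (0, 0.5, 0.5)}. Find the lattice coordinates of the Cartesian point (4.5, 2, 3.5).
3b₁ + 6b₂ + b₃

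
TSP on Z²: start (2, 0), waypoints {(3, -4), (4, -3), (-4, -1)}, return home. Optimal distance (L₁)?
24
(one optimal route: (2, 0) → (3, -4) → (4, -3) → (-4, -1) → (2, 0))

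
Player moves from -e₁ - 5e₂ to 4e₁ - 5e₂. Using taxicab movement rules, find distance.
5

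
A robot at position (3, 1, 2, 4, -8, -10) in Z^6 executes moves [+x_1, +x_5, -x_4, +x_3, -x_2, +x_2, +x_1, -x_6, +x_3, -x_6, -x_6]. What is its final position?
(5, 1, 4, 3, -7, -13)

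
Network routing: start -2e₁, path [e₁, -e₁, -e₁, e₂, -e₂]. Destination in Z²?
(-3, 0)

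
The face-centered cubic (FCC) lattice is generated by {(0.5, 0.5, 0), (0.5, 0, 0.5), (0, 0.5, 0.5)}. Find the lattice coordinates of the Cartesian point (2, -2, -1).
b₁ + 3b₂ - 5b₃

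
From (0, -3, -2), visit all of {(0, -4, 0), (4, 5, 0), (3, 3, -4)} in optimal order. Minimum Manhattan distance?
23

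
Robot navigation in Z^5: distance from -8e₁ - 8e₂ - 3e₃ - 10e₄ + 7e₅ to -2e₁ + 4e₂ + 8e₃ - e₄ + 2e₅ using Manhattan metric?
43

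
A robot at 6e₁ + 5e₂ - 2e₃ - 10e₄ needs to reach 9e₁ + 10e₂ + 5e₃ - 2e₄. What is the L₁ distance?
23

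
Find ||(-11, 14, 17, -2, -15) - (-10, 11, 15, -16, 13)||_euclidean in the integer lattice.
31.5278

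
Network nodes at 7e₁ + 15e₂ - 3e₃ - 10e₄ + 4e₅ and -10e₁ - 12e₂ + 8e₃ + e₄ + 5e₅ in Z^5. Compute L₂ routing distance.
35.5106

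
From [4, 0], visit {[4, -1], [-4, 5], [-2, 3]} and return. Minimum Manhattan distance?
28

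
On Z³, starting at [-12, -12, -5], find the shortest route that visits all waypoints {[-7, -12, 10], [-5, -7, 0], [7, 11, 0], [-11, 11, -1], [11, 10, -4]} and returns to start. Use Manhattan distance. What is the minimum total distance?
130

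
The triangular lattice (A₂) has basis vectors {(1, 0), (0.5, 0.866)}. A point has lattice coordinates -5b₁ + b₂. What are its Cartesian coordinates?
(-4.5, 0.866)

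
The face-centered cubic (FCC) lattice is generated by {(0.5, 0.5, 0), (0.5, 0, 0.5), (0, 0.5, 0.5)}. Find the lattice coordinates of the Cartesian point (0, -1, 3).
-4b₁ + 4b₂ + 2b₃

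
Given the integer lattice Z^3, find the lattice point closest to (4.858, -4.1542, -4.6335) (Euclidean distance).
(5, -4, -5)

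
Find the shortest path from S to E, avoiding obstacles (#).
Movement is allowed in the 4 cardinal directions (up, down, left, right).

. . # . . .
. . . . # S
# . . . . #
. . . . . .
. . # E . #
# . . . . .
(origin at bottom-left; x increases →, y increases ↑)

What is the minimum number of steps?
7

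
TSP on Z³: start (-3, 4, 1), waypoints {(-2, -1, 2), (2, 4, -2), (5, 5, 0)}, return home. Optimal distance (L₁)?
36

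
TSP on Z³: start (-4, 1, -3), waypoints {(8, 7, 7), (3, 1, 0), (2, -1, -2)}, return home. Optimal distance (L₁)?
60
(one optimal route: (-4, 1, -3) → (8, 7, 7) → (3, 1, 0) → (2, -1, -2) → (-4, 1, -3))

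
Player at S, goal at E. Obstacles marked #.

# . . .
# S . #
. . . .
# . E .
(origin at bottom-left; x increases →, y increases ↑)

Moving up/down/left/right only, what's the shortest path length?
3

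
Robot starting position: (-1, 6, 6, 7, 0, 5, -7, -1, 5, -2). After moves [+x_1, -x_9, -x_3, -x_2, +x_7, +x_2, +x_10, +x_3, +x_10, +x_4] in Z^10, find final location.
(0, 6, 6, 8, 0, 5, -6, -1, 4, 0)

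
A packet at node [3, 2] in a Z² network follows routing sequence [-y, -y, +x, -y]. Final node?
(4, -1)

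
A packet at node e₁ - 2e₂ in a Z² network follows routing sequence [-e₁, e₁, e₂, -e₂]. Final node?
(1, -2)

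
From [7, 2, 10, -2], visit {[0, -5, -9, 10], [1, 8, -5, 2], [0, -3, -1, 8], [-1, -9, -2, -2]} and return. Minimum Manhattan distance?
118
(one optimal route: (7, 2, 10, -2) → (1, 8, -5, 2) → (0, -5, -9, 10) → (0, -3, -1, 8) → (-1, -9, -2, -2) → (7, 2, 10, -2))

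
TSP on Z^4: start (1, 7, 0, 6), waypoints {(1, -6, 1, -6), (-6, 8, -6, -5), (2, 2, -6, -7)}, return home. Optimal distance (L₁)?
84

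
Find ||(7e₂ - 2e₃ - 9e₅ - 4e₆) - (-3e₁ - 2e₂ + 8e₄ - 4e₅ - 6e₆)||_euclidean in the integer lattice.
13.6748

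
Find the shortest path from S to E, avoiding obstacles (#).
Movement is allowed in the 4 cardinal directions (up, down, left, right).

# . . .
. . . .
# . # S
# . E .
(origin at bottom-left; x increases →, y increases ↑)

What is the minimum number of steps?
2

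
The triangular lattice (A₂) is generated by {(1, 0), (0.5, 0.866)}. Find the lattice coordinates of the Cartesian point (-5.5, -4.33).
-3b₁ - 5b₂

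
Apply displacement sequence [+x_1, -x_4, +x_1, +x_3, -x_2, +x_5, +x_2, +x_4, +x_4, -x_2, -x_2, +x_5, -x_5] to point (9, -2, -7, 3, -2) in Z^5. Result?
(11, -4, -6, 4, -1)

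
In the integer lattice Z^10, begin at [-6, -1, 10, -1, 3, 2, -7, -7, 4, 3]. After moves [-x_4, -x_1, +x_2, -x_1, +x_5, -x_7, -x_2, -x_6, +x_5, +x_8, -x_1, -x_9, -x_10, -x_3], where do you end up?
(-9, -1, 9, -2, 5, 1, -8, -6, 3, 2)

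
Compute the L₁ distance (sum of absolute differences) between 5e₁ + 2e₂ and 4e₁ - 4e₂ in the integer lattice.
7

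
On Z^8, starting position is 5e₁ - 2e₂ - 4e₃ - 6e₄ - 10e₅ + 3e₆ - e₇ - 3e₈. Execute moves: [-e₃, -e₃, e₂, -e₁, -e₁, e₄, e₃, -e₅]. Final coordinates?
(3, -1, -5, -5, -11, 3, -1, -3)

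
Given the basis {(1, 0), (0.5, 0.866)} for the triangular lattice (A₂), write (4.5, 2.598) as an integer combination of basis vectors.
3b₁ + 3b₂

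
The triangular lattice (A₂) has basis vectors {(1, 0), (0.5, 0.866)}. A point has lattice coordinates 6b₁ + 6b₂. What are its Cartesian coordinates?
(9, 5.196)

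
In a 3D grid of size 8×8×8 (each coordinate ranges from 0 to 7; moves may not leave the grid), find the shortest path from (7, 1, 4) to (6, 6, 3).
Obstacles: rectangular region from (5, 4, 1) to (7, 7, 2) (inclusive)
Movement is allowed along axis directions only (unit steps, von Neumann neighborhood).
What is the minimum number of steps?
7
(one shortest path: (7, 1, 4) → (6, 1, 4) → (6, 2, 4) → (6, 3, 4) → (6, 4, 4) → (6, 5, 4) → (6, 6, 4) → (6, 6, 3))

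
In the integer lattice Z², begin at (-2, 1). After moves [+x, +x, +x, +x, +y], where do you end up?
(2, 2)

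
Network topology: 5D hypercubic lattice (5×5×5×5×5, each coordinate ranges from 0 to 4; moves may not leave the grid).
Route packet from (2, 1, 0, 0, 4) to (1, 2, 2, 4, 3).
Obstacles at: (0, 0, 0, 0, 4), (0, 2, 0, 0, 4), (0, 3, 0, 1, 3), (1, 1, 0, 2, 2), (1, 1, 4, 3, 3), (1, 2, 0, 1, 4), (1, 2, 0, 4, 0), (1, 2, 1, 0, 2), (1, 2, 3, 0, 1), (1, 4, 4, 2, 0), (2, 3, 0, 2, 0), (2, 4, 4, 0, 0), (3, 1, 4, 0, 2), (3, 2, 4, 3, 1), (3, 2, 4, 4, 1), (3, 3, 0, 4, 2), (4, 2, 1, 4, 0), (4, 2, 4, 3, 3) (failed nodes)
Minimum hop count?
9
(one shortest path: (2, 1, 0, 0, 4) → (1, 1, 0, 0, 4) → (1, 2, 0, 0, 4) → (1, 2, 1, 0, 4) → (1, 2, 2, 0, 4) → (1, 2, 2, 1, 4) → (1, 2, 2, 2, 4) → (1, 2, 2, 3, 4) → (1, 2, 2, 4, 4) → (1, 2, 2, 4, 3))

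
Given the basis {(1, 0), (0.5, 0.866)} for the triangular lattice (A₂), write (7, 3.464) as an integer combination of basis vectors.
5b₁ + 4b₂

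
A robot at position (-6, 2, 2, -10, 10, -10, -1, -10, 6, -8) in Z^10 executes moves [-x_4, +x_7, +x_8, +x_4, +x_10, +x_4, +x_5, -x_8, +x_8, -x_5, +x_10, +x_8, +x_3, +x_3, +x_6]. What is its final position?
(-6, 2, 4, -9, 10, -9, 0, -8, 6, -6)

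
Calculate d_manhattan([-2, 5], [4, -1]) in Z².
12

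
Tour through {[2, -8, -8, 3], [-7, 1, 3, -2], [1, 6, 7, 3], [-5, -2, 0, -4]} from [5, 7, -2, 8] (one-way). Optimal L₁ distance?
79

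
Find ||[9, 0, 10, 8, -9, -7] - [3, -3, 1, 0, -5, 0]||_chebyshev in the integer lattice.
9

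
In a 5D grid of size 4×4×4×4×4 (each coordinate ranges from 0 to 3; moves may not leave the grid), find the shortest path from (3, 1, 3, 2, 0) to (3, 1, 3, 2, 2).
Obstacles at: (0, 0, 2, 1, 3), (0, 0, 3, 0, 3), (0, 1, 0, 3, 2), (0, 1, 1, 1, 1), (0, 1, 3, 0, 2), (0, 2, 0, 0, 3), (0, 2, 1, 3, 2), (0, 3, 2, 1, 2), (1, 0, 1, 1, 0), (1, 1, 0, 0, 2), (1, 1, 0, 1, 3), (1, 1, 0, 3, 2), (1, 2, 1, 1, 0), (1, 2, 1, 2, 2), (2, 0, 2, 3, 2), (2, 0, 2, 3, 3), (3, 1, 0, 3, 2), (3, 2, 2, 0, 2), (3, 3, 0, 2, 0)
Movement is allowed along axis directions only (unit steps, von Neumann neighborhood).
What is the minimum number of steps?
2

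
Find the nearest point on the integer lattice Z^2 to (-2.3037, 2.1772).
(-2, 2)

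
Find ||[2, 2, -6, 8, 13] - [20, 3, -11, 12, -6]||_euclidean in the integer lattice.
26.9629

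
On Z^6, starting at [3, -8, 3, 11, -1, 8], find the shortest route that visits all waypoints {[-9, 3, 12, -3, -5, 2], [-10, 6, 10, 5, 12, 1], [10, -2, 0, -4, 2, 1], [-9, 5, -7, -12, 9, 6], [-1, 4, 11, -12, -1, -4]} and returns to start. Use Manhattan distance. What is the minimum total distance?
258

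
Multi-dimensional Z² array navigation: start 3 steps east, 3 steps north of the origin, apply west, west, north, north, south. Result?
(1, 4)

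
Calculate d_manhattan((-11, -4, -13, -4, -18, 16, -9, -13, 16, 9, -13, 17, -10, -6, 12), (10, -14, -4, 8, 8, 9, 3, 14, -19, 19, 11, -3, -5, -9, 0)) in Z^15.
233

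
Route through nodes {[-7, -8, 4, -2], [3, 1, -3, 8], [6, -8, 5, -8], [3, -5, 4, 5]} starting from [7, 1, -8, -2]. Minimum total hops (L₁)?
75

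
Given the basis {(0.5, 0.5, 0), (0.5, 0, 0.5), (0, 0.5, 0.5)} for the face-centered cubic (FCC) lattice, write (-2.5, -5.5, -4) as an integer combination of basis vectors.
-4b₁ - b₂ - 7b₃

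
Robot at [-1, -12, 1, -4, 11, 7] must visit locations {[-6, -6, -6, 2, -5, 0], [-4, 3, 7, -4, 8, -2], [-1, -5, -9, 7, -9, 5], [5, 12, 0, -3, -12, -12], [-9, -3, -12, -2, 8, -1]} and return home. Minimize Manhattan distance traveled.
250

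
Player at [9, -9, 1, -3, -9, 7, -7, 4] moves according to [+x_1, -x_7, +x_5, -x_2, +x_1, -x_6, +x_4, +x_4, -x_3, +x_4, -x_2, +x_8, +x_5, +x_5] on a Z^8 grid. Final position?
(11, -11, 0, 0, -6, 6, -8, 5)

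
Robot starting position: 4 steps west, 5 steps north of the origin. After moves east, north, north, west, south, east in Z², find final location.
(-3, 6)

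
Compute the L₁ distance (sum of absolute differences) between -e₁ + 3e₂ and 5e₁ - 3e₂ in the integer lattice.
12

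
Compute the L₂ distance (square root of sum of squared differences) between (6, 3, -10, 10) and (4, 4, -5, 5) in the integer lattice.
7.4162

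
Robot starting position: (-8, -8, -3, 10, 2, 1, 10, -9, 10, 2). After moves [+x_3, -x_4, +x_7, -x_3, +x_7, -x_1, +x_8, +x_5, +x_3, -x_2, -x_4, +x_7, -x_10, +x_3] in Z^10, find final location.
(-9, -9, -1, 8, 3, 1, 13, -8, 10, 1)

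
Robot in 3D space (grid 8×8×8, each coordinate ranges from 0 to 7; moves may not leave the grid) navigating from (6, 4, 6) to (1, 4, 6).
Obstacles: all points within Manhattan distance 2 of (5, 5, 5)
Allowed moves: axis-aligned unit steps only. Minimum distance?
7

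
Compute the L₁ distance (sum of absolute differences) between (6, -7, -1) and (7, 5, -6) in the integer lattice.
18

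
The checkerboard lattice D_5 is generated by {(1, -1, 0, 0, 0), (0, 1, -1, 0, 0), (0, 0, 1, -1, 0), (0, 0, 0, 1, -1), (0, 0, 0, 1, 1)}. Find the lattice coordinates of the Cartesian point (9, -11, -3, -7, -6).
9b₁ - 2b₂ - 5b₃ - 3b₄ - 9b₅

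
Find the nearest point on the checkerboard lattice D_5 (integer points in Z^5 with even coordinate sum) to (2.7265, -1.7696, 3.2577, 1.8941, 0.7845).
(2, -2, 3, 2, 1)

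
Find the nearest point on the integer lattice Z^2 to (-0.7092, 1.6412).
(-1, 2)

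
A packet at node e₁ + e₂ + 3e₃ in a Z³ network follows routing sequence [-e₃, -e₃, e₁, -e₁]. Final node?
(1, 1, 1)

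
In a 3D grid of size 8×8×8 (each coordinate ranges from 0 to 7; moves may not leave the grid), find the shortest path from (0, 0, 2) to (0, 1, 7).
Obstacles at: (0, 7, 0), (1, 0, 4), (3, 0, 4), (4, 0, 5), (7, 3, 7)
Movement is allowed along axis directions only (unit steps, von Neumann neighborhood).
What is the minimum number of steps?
6
(one shortest path: (0, 0, 2) → (0, 1, 2) → (0, 1, 3) → (0, 1, 4) → (0, 1, 5) → (0, 1, 6) → (0, 1, 7))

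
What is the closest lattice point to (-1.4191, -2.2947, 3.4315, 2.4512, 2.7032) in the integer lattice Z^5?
(-1, -2, 3, 2, 3)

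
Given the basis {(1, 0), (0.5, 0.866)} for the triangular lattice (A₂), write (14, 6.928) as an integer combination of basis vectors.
10b₁ + 8b₂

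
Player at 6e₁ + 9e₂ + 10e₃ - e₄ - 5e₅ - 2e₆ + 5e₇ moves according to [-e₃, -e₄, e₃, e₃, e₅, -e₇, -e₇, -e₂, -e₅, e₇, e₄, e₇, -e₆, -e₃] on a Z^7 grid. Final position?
(6, 8, 10, -1, -5, -3, 5)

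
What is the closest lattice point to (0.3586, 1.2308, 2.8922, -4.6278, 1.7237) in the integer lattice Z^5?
(0, 1, 3, -5, 2)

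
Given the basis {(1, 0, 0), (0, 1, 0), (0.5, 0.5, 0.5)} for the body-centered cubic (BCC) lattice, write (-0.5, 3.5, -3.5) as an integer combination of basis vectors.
3b₁ + 7b₂ - 7b₃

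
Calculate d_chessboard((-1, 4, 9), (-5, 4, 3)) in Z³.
6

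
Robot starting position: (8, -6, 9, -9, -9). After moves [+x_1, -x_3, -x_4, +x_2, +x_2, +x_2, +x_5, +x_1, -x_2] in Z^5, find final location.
(10, -4, 8, -10, -8)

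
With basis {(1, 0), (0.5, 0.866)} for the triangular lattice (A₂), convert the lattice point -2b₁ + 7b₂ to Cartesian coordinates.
(1.5, 6.062)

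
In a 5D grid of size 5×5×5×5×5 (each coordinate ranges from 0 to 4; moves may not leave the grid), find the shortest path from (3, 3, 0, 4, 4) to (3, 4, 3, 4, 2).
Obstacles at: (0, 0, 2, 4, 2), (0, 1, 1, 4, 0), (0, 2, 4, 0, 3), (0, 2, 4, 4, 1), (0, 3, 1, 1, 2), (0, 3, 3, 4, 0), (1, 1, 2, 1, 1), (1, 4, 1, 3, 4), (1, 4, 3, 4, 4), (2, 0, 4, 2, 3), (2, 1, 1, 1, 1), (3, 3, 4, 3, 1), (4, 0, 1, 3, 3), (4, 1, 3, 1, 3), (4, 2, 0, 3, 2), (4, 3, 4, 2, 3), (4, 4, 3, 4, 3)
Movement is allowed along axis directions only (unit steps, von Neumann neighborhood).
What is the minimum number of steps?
6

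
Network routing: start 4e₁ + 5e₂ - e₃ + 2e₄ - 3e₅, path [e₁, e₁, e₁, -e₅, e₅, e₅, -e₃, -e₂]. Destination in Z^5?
(7, 4, -2, 2, -2)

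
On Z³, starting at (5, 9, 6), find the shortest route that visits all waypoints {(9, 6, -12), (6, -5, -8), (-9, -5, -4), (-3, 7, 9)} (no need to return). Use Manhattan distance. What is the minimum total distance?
81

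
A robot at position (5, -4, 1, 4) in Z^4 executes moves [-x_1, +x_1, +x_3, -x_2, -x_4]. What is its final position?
(5, -5, 2, 3)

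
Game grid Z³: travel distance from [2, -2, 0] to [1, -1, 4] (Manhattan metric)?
6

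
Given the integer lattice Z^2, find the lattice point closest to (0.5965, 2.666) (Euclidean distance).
(1, 3)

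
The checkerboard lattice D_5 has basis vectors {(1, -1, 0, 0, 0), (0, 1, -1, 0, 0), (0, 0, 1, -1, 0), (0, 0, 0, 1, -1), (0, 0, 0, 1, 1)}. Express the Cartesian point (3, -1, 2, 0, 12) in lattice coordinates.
3b₁ + 2b₂ + 4b₃ - 4b₄ + 8b₅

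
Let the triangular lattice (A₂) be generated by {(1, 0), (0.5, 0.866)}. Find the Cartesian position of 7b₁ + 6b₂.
(10, 5.196)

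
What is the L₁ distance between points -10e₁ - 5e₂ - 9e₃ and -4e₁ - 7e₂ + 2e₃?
19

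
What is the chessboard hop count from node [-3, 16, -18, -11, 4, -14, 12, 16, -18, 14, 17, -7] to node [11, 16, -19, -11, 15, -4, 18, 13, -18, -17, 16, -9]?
31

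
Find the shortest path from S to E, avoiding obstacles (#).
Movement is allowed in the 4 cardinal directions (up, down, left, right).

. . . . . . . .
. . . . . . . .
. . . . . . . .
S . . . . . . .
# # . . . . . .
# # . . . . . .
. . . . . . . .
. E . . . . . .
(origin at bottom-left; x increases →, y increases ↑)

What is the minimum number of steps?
7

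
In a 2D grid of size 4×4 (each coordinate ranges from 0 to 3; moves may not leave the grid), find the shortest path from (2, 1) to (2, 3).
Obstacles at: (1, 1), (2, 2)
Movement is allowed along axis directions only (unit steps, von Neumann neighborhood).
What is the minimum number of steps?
4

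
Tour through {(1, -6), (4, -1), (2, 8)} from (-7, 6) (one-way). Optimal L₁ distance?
30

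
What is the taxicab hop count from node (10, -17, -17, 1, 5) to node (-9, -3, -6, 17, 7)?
62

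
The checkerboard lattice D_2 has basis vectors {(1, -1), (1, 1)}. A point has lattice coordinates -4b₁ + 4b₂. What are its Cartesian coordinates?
(0, 8)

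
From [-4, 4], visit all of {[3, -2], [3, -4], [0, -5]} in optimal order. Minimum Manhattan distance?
19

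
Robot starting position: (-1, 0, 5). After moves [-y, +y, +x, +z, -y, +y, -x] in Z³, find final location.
(-1, 0, 6)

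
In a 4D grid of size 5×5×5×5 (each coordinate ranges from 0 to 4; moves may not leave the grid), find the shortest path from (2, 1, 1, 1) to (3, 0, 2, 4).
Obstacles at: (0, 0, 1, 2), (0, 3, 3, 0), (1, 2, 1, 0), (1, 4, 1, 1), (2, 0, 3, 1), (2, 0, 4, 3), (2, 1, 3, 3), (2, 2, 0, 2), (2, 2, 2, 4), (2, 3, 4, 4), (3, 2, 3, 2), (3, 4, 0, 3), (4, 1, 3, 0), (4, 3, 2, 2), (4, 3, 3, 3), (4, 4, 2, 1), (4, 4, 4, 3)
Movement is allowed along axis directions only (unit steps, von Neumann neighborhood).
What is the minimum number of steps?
6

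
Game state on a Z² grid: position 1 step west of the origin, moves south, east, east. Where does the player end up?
(1, -1)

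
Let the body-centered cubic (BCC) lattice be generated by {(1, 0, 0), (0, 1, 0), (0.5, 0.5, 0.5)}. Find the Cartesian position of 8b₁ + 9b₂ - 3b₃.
(6.5, 7.5, -1.5)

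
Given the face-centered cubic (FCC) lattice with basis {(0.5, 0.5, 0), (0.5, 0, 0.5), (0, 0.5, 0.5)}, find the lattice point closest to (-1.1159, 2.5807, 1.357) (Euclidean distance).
(-1, 2.5, 1.5)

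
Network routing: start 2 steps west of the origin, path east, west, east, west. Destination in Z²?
(-2, 0)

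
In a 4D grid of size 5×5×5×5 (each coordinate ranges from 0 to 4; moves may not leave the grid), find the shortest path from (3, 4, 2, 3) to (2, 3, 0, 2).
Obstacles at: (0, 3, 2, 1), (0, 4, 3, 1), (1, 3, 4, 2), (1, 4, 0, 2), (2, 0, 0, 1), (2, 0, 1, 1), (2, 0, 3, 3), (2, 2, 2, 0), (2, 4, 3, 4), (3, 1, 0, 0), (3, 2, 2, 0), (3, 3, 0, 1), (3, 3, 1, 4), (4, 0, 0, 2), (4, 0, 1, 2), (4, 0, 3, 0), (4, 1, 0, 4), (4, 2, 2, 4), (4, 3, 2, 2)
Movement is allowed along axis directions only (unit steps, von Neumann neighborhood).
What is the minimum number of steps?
5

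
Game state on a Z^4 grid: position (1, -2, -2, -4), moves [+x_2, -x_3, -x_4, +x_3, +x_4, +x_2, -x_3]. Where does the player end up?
(1, 0, -3, -4)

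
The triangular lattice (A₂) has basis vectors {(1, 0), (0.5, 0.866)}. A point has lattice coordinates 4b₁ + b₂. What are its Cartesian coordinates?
(4.5, 0.866)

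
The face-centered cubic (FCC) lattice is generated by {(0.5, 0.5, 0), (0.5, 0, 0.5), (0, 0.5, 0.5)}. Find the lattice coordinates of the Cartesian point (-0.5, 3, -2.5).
5b₁ - 6b₂ + b₃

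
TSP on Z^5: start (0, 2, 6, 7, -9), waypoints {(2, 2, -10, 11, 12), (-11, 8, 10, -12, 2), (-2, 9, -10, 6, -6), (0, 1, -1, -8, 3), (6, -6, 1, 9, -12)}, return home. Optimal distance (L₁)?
226
(one optimal route: (0, 2, 6, 7, -9) → (-11, 8, 10, -12, 2) → (0, 1, -1, -8, 3) → (2, 2, -10, 11, 12) → (-2, 9, -10, 6, -6) → (6, -6, 1, 9, -12) → (0, 2, 6, 7, -9))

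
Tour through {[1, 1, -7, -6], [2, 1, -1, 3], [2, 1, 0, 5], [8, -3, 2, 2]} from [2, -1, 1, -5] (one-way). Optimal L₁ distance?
46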